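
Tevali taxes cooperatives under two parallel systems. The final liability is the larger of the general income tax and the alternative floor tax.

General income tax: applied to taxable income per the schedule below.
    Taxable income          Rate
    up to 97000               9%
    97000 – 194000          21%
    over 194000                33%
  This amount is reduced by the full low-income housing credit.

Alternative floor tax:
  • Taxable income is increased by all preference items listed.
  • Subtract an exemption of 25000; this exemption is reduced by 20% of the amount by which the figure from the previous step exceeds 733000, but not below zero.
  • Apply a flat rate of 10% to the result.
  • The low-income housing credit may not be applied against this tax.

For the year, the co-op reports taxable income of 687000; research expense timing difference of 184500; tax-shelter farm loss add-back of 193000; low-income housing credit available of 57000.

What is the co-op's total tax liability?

General income tax:
  97000 × 9% = 8730
  97000 × 21% = 20370
  493000 × 33% = 162690
  → 191790
  Less low-income housing credit 57000 → 134790

Alternative floor tax:
  Adjusted income: 687000 + 184500 + 193000 = 1064500
  Exemption: 20% × (1064500 − 733000) = 66300 ≥ 25000, so the exemption is fully phased out
  Base: 1064500 − 0 = 1064500
  1064500 × 10% = 106450

134790 > 106450, so the general income tax governs.

134790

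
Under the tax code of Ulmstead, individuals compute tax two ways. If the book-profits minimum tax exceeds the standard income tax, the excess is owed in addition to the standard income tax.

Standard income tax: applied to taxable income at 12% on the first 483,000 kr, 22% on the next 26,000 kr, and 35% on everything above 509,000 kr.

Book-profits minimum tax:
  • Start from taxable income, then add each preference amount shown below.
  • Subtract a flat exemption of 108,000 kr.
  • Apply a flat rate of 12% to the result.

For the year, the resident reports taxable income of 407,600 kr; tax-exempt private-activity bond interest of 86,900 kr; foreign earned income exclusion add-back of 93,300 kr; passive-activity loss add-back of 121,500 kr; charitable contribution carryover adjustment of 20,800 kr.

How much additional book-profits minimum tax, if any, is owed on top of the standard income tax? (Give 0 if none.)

25,740 kr

Book-profits minimum tax:
  Adjusted income: 407,600 kr + 86,900 kr + 93,300 kr + 121,500 kr + 20,800 kr = 730,100 kr
  Less exemption 108,000 kr → base 622,100 kr
  622,100 kr × 12% = 74,652 kr

Standard income tax:
  407,600 kr × 12% = 48,912 kr

Excess of book-profits minimum tax over standard income tax: 74,652 kr − 48,912 kr = 25,740 kr.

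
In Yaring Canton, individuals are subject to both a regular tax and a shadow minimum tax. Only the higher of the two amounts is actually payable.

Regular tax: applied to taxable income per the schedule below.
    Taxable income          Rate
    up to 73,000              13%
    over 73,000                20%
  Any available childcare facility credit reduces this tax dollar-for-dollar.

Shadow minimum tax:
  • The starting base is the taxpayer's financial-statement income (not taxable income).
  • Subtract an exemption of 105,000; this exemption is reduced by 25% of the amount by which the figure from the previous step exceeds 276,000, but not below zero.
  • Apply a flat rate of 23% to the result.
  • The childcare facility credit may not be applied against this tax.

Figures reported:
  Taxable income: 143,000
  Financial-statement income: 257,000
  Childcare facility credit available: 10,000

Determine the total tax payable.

34,960

Shadow minimum tax:
  Base (financial-statement income): 257,000
  Exemption: 257,000 ≤ 276,000, so full 105,000 applies
  Base: 257,000 − 105,000 = 152,000
  152,000 × 23% = 34,960

Regular tax:
  73,000 × 13% = 9,490
  70,000 × 20% = 14,000
  → 23,490
  Less childcare facility credit 10,000 → 13,490

34,960 > 13,490, so the shadow minimum tax is the binding amount.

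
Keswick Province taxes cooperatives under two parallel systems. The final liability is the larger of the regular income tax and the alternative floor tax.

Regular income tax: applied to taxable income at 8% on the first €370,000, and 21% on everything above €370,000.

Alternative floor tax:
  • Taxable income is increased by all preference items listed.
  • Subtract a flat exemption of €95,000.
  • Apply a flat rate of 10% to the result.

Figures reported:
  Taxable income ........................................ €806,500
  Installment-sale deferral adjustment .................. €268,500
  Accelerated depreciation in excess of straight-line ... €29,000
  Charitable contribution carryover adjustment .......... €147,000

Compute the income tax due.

Regular income tax:
  €370,000 × 8% = €29,600
  €436,500 × 21% = €91,665
  → €121,265

Alternative floor tax:
  Adjusted income: €806,500 + €268,500 + €29,000 + €147,000 = €1,251,000
  Less exemption €95,000 → base €1,156,000
  €1,156,000 × 10% = €115,600

€121,265 > €115,600, so the regular income tax governs.

€121,265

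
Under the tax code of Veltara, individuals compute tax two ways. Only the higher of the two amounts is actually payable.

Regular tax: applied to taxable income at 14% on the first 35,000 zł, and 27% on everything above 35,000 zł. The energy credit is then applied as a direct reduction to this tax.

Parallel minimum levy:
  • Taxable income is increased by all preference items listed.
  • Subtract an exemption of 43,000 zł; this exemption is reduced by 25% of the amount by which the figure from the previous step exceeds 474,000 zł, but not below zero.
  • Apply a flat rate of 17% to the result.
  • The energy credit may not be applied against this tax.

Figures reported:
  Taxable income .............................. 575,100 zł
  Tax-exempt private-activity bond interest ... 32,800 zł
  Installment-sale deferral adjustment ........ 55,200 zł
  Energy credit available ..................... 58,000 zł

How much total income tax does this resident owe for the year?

Regular tax:
  35,000 zł × 14% = 4,900 zł
  540,100 zł × 27% = 145,827 zł
  → 150,727 zł
  Less energy credit 58,000 zł → 92,727 zł

Parallel minimum levy:
  Adjusted income: 575,100 zł + 32,800 zł + 55,200 zł = 663,100 zł
  Exemption: 25% × (663,100 zł − 474,000 zł) = 47,275 zł ≥ 43,000 zł, so the exemption is fully phased out
  Base: 663,100 zł − 0 zł = 663,100 zł
  663,100 zł × 17% = 112,727 zł

112,727 zł > 92,727 zł, so the parallel minimum levy is the binding amount.

112,727 zł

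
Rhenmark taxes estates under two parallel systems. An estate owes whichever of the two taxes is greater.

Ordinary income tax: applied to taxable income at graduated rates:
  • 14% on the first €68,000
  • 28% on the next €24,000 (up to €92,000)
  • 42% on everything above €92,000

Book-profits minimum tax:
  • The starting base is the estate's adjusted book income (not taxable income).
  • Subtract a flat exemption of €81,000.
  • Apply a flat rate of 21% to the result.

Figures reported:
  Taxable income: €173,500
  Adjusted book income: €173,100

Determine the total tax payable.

€50,470

Ordinary income tax:
  €68,000 × 14% = €9,520
  €24,000 × 28% = €6,720
  €81,500 × 42% = €34,230
  → €50,470

Book-profits minimum tax:
  Base (adjusted book income): €173,100
  Less exemption €81,000 → base €92,100
  €92,100 × 21% = €19,341

€50,470 > €19,341, so the ordinary income tax governs.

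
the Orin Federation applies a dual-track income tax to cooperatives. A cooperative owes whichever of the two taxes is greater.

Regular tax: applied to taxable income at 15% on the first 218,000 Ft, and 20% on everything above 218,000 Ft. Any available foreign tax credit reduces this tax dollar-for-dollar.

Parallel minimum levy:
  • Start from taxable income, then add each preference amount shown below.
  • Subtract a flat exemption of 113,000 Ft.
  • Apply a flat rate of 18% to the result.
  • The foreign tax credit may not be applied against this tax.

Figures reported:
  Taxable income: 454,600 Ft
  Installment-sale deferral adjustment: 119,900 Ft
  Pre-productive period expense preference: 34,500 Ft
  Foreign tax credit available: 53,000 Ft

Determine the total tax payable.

Parallel minimum levy:
  Adjusted income: 454,600 Ft + 119,900 Ft + 34,500 Ft = 609,000 Ft
  Less exemption 113,000 Ft → base 496,000 Ft
  496,000 Ft × 18% = 89,280 Ft

Regular tax:
  218,000 Ft × 15% = 32,700 Ft
  236,600 Ft × 20% = 47,320 Ft
  → 80,020 Ft
  Less foreign tax credit 53,000 Ft → 27,020 Ft

89,280 Ft > 27,020 Ft, so the parallel minimum levy is the binding amount.

89,280 Ft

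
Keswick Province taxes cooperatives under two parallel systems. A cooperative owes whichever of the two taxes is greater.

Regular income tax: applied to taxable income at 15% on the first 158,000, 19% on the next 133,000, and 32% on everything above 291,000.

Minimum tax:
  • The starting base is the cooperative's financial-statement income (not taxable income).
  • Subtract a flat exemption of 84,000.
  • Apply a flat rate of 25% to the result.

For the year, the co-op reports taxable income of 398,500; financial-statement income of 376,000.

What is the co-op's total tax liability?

83,370

Minimum tax:
  Base (financial-statement income): 376,000
  Less exemption 84,000 → base 292,000
  292,000 × 25% = 73,000

Regular income tax:
  158,000 × 15% = 23,700
  133,000 × 19% = 25,270
  107,500 × 32% = 34,400
  → 83,370

83,370 > 73,000, so the regular income tax governs.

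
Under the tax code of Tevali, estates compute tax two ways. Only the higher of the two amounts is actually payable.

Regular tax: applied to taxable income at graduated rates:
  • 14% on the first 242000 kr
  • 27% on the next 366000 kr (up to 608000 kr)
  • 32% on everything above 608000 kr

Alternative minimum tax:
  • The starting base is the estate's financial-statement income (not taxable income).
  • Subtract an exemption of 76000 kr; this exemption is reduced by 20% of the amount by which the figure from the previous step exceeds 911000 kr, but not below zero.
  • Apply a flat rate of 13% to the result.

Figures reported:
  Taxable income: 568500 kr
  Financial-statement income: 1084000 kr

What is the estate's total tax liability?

135538 kr

Alternative minimum tax:
  Base (financial-statement income): 1084000 kr
  Exemption: 76000 kr − 20% × (1084000 kr − 911000 kr) = 76000 kr − 34600 kr = 41400 kr
  Base: 1084000 kr − 41400 kr = 1042600 kr
  1042600 kr × 13% = 135538 kr

Regular tax:
  242000 kr × 14% = 33880 kr
  326500 kr × 27% = 88155 kr
  → 122035 kr

135538 kr > 122035 kr, so the alternative minimum tax is the binding amount.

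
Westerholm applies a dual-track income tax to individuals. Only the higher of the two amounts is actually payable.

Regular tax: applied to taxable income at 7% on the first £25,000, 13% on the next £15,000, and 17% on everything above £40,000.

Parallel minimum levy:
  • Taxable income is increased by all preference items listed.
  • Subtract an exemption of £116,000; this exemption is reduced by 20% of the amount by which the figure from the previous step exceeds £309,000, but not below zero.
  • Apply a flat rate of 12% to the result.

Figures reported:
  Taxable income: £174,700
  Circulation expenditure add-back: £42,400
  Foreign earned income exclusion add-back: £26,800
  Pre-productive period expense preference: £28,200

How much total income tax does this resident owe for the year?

Regular tax:
  £25,000 × 7% = £1,750
  £15,000 × 13% = £1,950
  £134,700 × 17% = £22,899
  → £26,599

Parallel minimum levy:
  Adjusted income: £174,700 + £42,400 + £26,800 + £28,200 = £272,100
  Exemption: £272,100 ≤ £309,000, so full £116,000 applies
  Base: £272,100 − £116,000 = £156,100
  £156,100 × 12% = £18,732

£26,599 > £18,732, so the regular tax governs.

£26,599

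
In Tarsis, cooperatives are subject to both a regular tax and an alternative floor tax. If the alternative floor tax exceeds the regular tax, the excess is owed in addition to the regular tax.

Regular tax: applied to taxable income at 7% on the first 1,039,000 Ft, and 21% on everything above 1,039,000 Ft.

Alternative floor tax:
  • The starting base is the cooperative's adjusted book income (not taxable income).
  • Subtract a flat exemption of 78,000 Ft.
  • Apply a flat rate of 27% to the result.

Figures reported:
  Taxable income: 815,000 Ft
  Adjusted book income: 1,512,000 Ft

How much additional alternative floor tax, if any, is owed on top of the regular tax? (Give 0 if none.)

330,130 Ft

Alternative floor tax:
  Base (adjusted book income): 1,512,000 Ft
  Less exemption 78,000 Ft → base 1,434,000 Ft
  1,434,000 Ft × 27% = 387,180 Ft

Regular tax:
  815,000 Ft × 7% = 57,050 Ft

Excess of alternative floor tax over regular tax: 387,180 Ft − 57,050 Ft = 330,130 Ft.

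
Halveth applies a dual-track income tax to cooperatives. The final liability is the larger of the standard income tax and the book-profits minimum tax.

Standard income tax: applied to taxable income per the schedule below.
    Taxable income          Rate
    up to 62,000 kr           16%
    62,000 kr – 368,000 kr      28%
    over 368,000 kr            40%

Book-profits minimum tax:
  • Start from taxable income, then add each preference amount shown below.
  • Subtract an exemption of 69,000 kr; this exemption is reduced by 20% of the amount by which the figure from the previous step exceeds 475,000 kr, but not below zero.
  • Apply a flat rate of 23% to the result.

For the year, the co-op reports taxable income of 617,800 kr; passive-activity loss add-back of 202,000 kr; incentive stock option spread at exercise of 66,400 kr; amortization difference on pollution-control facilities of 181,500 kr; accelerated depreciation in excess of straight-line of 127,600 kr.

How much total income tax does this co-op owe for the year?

274,919 kr

Standard income tax:
  62,000 kr × 16% = 9,920 kr
  306,000 kr × 28% = 85,680 kr
  249,800 kr × 40% = 99,920 kr
  → 195,520 kr

Book-profits minimum tax:
  Adjusted income: 617,800 kr + 202,000 kr + 66,400 kr + 181,500 kr + 127,600 kr = 1,195,300 kr
  Exemption: 20% × (1,195,300 kr − 475,000 kr) = 144,060 kr ≥ 69,000 kr, so the exemption is fully phased out
  Base: 1,195,300 kr − 0 kr = 1,195,300 kr
  1,195,300 kr × 23% = 274,919 kr

274,919 kr > 195,520 kr, so the book-profits minimum tax is the binding amount.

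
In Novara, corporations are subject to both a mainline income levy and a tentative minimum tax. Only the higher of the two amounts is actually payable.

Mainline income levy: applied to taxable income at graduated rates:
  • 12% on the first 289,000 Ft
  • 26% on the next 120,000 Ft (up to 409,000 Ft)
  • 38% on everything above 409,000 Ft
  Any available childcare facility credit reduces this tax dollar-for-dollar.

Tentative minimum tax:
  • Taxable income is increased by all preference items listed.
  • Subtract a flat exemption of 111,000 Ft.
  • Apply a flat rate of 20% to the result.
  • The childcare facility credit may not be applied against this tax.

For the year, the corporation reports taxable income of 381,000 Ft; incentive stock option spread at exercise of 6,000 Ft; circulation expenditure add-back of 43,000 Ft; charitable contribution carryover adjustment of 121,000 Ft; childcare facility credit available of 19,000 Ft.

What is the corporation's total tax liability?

Mainline income levy:
  289,000 Ft × 12% = 34,680 Ft
  92,000 Ft × 26% = 23,920 Ft
  → 58,600 Ft
  Less childcare facility credit 19,000 Ft → 39,600 Ft

Tentative minimum tax:
  Adjusted income: 381,000 Ft + 6,000 Ft + 43,000 Ft + 121,000 Ft = 551,000 Ft
  Less exemption 111,000 Ft → base 440,000 Ft
  440,000 Ft × 20% = 88,000 Ft

88,000 Ft > 39,600 Ft, so the tentative minimum tax is the binding amount.

88,000 Ft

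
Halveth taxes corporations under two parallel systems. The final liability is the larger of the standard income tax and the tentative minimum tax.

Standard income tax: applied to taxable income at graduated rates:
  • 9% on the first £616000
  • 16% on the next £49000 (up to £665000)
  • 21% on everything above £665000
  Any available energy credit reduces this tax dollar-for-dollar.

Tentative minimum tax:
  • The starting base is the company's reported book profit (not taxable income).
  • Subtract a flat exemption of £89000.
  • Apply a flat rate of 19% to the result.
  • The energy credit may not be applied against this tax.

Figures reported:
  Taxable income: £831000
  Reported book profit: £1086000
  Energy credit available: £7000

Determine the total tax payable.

£189430

Tentative minimum tax:
  Base (reported book profit): £1086000
  Less exemption £89000 → base £997000
  £997000 × 19% = £189430

Standard income tax:
  £616000 × 9% = £55440
  £49000 × 16% = £7840
  £166000 × 21% = £34860
  → £98140
  Less energy credit £7000 → £91140

£189430 > £91140, so the tentative minimum tax is the binding amount.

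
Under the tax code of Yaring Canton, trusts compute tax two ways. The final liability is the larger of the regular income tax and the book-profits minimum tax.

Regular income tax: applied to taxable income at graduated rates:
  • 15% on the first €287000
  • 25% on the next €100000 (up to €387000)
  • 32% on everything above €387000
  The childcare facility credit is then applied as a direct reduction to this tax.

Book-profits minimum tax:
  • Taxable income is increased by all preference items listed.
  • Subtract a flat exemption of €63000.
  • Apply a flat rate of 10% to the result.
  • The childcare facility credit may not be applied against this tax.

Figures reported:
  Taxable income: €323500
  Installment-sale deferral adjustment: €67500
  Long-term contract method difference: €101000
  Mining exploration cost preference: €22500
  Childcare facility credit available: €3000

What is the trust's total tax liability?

Regular income tax:
  €287000 × 15% = €43050
  €36500 × 25% = €9125
  → €52175
  Less childcare facility credit €3000 → €49175

Book-profits minimum tax:
  Adjusted income: €323500 + €67500 + €101000 + €22500 = €514500
  Less exemption €63000 → base €451500
  €451500 × 10% = €45150

€49175 > €45150, so the regular income tax governs.

€49175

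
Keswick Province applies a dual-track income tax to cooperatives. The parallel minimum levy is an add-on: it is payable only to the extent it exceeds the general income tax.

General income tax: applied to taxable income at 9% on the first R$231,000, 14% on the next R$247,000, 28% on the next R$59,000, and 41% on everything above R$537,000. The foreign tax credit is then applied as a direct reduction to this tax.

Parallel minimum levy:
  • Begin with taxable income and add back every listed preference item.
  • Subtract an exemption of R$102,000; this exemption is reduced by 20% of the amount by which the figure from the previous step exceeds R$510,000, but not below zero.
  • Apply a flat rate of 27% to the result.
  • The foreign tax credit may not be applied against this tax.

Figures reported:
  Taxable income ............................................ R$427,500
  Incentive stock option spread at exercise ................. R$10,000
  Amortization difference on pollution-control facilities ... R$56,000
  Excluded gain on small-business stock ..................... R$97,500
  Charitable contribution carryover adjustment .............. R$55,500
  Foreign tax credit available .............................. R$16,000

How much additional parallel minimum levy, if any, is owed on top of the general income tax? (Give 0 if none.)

R$122,086

Parallel minimum levy:
  Adjusted income: R$427,500 + R$10,000 + R$56,000 + R$97,500 + R$55,500 = R$646,500
  Exemption: R$102,000 − 20% × (R$646,500 − R$510,000) = R$102,000 − R$27,300 = R$74,700
  Base: R$646,500 − R$74,700 = R$571,800
  R$571,800 × 27% = R$154,386

General income tax:
  R$231,000 × 9% = R$20,790
  R$196,500 × 14% = R$27,510
  → R$48,300
  Less foreign tax credit R$16,000 → R$32,300

Excess of parallel minimum levy over general income tax: R$154,386 − R$32,300 = R$122,086.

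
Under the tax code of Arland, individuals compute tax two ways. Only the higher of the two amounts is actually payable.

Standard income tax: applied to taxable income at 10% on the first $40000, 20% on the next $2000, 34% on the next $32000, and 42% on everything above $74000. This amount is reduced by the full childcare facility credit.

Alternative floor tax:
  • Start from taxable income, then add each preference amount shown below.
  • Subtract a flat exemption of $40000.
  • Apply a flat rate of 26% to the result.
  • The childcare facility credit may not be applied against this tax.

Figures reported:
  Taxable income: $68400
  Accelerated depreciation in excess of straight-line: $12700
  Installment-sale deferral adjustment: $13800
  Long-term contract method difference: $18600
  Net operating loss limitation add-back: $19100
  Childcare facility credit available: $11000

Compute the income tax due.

Standard income tax:
  $40000 × 10% = $4000
  $2000 × 20% = $400
  $26400 × 34% = $8976
  → $13376
  Less childcare facility credit $11000 → $2376

Alternative floor tax:
  Adjusted income: $68400 + $12700 + $13800 + $18600 + $19100 = $132600
  Less exemption $40000 → base $92600
  $92600 × 26% = $24076

$24076 > $2376, so the alternative floor tax is the binding amount.

$24076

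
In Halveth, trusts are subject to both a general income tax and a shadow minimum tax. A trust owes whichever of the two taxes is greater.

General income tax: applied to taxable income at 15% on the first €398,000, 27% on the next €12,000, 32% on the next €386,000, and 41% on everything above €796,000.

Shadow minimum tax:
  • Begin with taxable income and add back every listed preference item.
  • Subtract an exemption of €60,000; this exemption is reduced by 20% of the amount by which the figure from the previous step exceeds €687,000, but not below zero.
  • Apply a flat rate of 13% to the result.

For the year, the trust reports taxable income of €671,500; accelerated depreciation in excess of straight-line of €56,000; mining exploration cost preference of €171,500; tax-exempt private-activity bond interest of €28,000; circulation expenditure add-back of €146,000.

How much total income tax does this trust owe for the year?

General income tax:
  €398,000 × 15% = €59,700
  €12,000 × 27% = €3,240
  €261,500 × 32% = €83,680
  → €146,620

Shadow minimum tax:
  Adjusted income: €671,500 + €56,000 + €171,500 + €28,000 + €146,000 = €1,073,000
  Exemption: 20% × (€1,073,000 − €687,000) = €77,200 ≥ €60,000, so the exemption is fully phased out
  Base: €1,073,000 − €0 = €1,073,000
  €1,073,000 × 13% = €139,490

€146,620 > €139,490, so the general income tax governs.

€146,620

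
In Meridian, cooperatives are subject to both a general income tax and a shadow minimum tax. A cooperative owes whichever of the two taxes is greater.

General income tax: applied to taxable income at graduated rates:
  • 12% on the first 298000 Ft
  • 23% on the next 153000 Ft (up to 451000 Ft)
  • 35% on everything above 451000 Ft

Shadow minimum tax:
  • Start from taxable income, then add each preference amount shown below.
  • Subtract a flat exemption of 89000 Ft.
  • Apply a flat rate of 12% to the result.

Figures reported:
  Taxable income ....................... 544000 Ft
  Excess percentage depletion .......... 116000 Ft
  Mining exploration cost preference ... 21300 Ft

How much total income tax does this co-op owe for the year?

103500 Ft

General income tax:
  298000 Ft × 12% = 35760 Ft
  153000 Ft × 23% = 35190 Ft
  93000 Ft × 35% = 32550 Ft
  → 103500 Ft

Shadow minimum tax:
  Adjusted income: 544000 Ft + 116000 Ft + 21300 Ft = 681300 Ft
  Less exemption 89000 Ft → base 592300 Ft
  592300 Ft × 12% = 71076 Ft

103500 Ft > 71076 Ft, so the general income tax governs.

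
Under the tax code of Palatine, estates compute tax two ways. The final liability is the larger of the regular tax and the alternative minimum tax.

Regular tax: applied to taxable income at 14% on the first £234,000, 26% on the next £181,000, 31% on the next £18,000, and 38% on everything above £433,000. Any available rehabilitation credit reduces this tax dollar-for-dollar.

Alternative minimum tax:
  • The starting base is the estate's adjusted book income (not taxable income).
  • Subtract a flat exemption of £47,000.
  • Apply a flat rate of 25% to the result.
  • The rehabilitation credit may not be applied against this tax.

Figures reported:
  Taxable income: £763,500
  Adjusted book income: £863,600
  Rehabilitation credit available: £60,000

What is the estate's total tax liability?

Regular tax:
  £234,000 × 14% = £32,760
  £181,000 × 26% = £47,060
  £18,000 × 31% = £5,580
  £330,500 × 38% = £125,590
  → £210,990
  Less rehabilitation credit £60,000 → £150,990

Alternative minimum tax:
  Base (adjusted book income): £863,600
  Less exemption £47,000 → base £816,600
  £816,600 × 25% = £204,150

£204,150 > £150,990, so the alternative minimum tax is the binding amount.

£204,150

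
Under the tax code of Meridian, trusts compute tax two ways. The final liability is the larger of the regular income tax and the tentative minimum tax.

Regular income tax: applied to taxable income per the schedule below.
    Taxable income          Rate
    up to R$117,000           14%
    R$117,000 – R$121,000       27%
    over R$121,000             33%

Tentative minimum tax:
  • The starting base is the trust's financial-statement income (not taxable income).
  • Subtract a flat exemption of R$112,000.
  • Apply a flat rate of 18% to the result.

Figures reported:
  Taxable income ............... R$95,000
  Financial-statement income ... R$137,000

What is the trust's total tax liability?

Tentative minimum tax:
  Base (financial-statement income): R$137,000
  Less exemption R$112,000 → base R$25,000
  R$25,000 × 18% = R$4,500

Regular income tax:
  R$95,000 × 14% = R$13,300

R$13,300 > R$4,500, so the regular income tax governs.

R$13,300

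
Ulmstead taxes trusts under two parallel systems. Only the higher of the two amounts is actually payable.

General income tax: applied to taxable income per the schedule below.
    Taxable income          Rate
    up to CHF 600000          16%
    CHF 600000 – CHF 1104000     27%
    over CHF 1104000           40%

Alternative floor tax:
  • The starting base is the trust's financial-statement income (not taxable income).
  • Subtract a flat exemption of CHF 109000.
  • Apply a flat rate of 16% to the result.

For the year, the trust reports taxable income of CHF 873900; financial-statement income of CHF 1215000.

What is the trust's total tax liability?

Alternative floor tax:
  Base (financial-statement income): CHF 1215000
  Less exemption CHF 109000 → base CHF 1106000
  CHF 1106000 × 16% = CHF 176960

General income tax:
  CHF 600000 × 16% = CHF 96000
  CHF 273900 × 27% = CHF 73953
  → CHF 169953

CHF 176960 > CHF 169953, so the alternative floor tax is the binding amount.

CHF 176960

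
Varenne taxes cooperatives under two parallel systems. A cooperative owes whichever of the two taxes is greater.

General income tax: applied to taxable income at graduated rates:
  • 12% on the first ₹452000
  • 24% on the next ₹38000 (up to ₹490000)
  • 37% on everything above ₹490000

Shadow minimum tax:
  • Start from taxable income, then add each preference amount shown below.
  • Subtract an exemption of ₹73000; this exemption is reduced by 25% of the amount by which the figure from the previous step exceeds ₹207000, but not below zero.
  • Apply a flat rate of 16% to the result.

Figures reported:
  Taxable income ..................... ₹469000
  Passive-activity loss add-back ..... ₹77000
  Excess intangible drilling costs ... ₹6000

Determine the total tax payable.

Shadow minimum tax:
  Adjusted income: ₹469000 + ₹77000 + ₹6000 = ₹552000
  Exemption: 25% × (₹552000 − ₹207000) = ₹86250 ≥ ₹73000, so the exemption is fully phased out
  Base: ₹552000 − ₹0 = ₹552000
  ₹552000 × 16% = ₹88320

General income tax:
  ₹452000 × 12% = ₹54240
  ₹17000 × 24% = ₹4080
  → ₹58320

₹88320 > ₹58320, so the shadow minimum tax is the binding amount.

₹88320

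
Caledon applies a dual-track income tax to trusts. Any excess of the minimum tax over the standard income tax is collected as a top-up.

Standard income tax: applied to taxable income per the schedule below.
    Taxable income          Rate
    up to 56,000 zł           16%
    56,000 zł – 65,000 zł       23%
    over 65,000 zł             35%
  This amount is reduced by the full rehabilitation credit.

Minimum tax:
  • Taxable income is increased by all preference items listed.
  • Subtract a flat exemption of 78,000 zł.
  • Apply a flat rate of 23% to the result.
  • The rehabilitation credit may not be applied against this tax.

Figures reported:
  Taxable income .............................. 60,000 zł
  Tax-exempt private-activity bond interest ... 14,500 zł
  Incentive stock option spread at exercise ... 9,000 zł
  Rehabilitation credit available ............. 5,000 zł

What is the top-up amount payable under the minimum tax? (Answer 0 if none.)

Standard income tax:
  56,000 zł × 16% = 8,960 zł
  4,000 zł × 23% = 920 zł
  → 9,880 zł
  Less rehabilitation credit 5,000 zł → 4,880 zł

Minimum tax:
  Adjusted income: 60,000 zł + 14,500 zł + 9,000 zł = 83,500 zł
  Less exemption 78,000 zł → base 5,500 zł
  5,500 zł × 23% = 1,265 zł

1,265 zł ≤ 4,880 zł, so no add-on is due.

0 zł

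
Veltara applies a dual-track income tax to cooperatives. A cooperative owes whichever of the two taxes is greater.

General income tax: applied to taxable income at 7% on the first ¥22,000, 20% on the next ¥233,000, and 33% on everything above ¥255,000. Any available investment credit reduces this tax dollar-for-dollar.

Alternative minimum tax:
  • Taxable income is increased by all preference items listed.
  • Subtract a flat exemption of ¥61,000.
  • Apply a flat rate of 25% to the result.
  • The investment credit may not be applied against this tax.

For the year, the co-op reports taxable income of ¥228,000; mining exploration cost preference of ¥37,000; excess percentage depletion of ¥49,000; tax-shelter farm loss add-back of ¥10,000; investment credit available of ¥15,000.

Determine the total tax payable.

¥65,750

Alternative minimum tax:
  Adjusted income: ¥228,000 + ¥37,000 + ¥49,000 + ¥10,000 = ¥324,000
  Less exemption ¥61,000 → base ¥263,000
  ¥263,000 × 25% = ¥65,750

General income tax:
  ¥22,000 × 7% = ¥1,540
  ¥206,000 × 20% = ¥41,200
  → ¥42,740
  Less investment credit ¥15,000 → ¥27,740

¥65,750 > ¥27,740, so the alternative minimum tax is the binding amount.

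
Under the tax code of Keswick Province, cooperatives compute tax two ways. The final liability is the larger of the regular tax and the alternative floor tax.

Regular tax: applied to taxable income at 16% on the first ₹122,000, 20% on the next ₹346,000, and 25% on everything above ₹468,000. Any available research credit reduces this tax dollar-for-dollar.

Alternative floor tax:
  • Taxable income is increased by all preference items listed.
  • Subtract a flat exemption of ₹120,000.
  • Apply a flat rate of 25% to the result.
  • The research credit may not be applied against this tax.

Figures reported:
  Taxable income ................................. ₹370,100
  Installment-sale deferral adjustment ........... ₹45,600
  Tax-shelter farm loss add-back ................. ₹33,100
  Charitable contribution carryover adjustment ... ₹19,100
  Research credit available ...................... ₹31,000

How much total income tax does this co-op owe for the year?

Alternative floor tax:
  Adjusted income: ₹370,100 + ₹45,600 + ₹33,100 + ₹19,100 = ₹467,900
  Less exemption ₹120,000 → base ₹347,900
  ₹347,900 × 25% = ₹86,975

Regular tax:
  ₹122,000 × 16% = ₹19,520
  ₹248,100 × 20% = ₹49,620
  → ₹69,140
  Less research credit ₹31,000 → ₹38,140

₹86,975 > ₹38,140, so the alternative floor tax is the binding amount.

₹86,975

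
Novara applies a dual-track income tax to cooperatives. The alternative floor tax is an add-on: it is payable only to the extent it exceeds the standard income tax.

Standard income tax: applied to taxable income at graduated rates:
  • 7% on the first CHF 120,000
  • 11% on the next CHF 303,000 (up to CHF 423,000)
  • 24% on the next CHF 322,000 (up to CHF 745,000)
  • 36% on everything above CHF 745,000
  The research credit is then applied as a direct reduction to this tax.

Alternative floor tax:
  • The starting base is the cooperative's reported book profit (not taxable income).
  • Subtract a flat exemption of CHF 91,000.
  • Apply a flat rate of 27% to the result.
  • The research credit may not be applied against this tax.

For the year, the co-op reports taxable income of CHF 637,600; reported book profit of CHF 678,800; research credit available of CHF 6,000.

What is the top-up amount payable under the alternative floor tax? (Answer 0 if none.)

Alternative floor tax:
  Base (reported book profit): CHF 678,800
  Less exemption CHF 91,000 → base CHF 587,800
  CHF 587,800 × 27% = CHF 158,706

Standard income tax:
  CHF 120,000 × 7% = CHF 8,400
  CHF 303,000 × 11% = CHF 33,330
  CHF 214,600 × 24% = CHF 51,504
  → CHF 93,234
  Less research credit CHF 6,000 → CHF 87,234

Excess of alternative floor tax over standard income tax: CHF 158,706 − CHF 87,234 = CHF 71,472.

CHF 71,472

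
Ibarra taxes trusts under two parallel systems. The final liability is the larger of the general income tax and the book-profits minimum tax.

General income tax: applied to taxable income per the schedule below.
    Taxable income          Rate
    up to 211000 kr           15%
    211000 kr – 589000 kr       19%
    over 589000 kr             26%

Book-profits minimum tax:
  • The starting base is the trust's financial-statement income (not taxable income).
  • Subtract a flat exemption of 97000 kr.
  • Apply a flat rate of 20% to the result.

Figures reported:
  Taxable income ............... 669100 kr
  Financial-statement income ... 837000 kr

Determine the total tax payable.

148000 kr

General income tax:
  211000 kr × 15% = 31650 kr
  378000 kr × 19% = 71820 kr
  80100 kr × 26% = 20826 kr
  → 124296 kr

Book-profits minimum tax:
  Base (financial-statement income): 837000 kr
  Less exemption 97000 kr → base 740000 kr
  740000 kr × 20% = 148000 kr

148000 kr > 124296 kr, so the book-profits minimum tax is the binding amount.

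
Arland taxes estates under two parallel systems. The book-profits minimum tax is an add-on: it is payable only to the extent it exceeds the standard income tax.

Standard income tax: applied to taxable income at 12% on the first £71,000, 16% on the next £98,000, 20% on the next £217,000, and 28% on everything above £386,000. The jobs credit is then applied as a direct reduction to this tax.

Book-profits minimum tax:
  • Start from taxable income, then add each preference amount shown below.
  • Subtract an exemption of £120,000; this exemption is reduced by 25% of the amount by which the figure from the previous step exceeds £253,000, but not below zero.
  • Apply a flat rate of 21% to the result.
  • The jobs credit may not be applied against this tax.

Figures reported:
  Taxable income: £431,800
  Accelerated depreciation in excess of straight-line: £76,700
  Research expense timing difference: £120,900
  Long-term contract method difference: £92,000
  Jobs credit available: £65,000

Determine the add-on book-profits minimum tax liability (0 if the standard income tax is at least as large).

£135,461

Book-profits minimum tax:
  Adjusted income: £431,800 + £76,700 + £120,900 + £92,000 = £721,400
  Exemption: £120,000 − 25% × (£721,400 − £253,000) = £120,000 − £117,100 = £2,900
  Base: £721,400 − £2,900 = £718,500
  £718,500 × 21% = £150,885

Standard income tax:
  £71,000 × 12% = £8,520
  £98,000 × 16% = £15,680
  £217,000 × 20% = £43,400
  £45,800 × 28% = £12,824
  → £80,424
  Less jobs credit £65,000 → £15,424

Excess of book-profits minimum tax over standard income tax: £150,885 − £15,424 = £135,461.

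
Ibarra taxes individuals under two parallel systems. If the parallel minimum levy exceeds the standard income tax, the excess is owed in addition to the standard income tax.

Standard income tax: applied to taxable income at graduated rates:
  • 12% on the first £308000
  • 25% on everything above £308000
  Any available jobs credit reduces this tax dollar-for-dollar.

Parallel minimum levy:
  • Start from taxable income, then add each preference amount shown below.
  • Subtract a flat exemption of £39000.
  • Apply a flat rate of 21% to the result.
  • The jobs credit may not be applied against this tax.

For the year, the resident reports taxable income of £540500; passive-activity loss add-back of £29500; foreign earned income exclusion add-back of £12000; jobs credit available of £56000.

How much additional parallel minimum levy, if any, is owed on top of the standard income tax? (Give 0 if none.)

Parallel minimum levy:
  Adjusted income: £540500 + £29500 + £12000 = £582000
  Less exemption £39000 → base £543000
  £543000 × 21% = £114030

Standard income tax:
  £308000 × 12% = £36960
  £232500 × 25% = £58125
  → £95085
  Less jobs credit £56000 → £39085

Excess of parallel minimum levy over standard income tax: £114030 − £39085 = £74945.

£74945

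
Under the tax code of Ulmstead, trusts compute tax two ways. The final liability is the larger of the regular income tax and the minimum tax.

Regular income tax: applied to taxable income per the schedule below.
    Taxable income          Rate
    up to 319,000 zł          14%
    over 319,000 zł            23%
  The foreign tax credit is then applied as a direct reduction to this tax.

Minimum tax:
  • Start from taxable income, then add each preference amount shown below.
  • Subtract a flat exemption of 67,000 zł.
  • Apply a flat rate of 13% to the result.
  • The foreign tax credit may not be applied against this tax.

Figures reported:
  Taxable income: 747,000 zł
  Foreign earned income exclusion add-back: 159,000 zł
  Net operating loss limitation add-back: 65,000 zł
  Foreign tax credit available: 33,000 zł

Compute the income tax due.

Minimum tax:
  Adjusted income: 747,000 zł + 159,000 zł + 65,000 zł = 971,000 zł
  Less exemption 67,000 zł → base 904,000 zł
  904,000 zł × 13% = 117,520 zł

Regular income tax:
  319,000 zł × 14% = 44,660 zł
  428,000 zł × 23% = 98,440 zł
  → 143,100 zł
  Less foreign tax credit 33,000 zł → 110,100 zł

117,520 zł > 110,100 zł, so the minimum tax is the binding amount.

117,520 zł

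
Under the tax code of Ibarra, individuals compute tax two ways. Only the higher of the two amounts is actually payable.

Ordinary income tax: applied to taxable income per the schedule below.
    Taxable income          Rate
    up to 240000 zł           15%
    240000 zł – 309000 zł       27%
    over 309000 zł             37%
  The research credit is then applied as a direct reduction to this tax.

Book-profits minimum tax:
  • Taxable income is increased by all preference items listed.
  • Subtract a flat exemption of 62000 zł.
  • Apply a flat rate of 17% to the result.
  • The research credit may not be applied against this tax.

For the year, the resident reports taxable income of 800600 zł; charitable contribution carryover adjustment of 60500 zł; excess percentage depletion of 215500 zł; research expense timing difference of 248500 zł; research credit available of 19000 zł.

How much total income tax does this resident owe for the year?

Ordinary income tax:
  240000 zł × 15% = 36000 zł
  69000 zł × 27% = 18630 zł
  491600 zł × 37% = 181892 zł
  → 236522 zł
  Less research credit 19000 zł → 217522 zł

Book-profits minimum tax:
  Adjusted income: 800600 zł + 60500 zł + 215500 zł + 248500 zł = 1325100 zł
  Less exemption 62000 zł → base 1263100 zł
  1263100 zł × 17% = 214727 zł

217522 zł > 214727 zł, so the ordinary income tax governs.

217522 zł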